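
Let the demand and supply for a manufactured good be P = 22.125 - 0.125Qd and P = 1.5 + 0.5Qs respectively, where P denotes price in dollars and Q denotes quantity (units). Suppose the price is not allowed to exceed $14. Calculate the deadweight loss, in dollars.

20

Rearranging demand gives Qd = 177 - 8P; rearranging supply gives Qs = 2P - 3. Without the control the market clears where 177 - 8P = 2P - 3, i.e. P* = 18 and Q* = 33.
Because the ceiling (14) lies below the market-clearing price, it is binding.
At P = 14: Qd = 177 - 8·14 = 65 and Qs = 2·14 - 3 = 25.
Quantity traded falls to 25. At Q = 25 the demand price is (177 - 25)/8 = 19 and the supply price is (3 + 25)/2 = 14.
Deadweight loss = ½ · (19 - 14) · (33 - 25) = ½ · 5 · 8 = 20.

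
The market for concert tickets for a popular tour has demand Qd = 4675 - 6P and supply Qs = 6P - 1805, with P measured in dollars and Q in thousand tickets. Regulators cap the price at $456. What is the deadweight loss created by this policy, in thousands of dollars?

42336

Equilibrium: 4675 - 6P = 6P - 1805, so 6480 = 12P and P* = 540, Q* = 1435.
The ceiling of 456 is below the equilibrium price 540, so it binds.
At P = 456: Qd = 4675 - 6·456 = 1939 and Qs = 6·456 - 1805 = 931.
Quantity traded falls to 931. At Q = 931 the demand price is (4675 - 931)/6 = 624 and the supply price is (1805 + 931)/6 = 456.
Deadweight loss = ½ · (624 - 456) · (1435 - 931) = ½ · 168 · 504 = 42336.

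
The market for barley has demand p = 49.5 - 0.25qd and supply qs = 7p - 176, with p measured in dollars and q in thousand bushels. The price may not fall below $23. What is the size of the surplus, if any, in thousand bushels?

Rearranging demand gives qd = 198 - 4p. Without the control the market clears where 198 - 4p = 7p - 176, i.e. p* = 34 and q* = 62.
Since 23 is below p* = 34, the floor does not bind and the free-market outcome prevails.
Since the control does not bind, there is no surplus.

0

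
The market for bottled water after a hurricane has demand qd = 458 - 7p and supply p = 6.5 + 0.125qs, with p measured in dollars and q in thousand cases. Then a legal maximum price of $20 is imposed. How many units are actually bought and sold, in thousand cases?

Rearranging supply gives qs = 8p - 52. In a free market, 458 - 7p = 8p - 52 gives the equilibrium p* = 34, q* = 220.
The ceiling of 20 is below the equilibrium price 34, so it binds.
At p = 20: qd = 458 - 7·20 = 318 and qs = 8·20 - 52 = 108.
The quantity actually transacted is the short side, supply: 108.

108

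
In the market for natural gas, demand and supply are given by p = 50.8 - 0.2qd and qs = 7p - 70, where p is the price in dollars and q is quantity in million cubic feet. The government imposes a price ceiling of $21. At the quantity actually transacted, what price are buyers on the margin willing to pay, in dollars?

35.4

Rearranging demand gives qd = 254 - 5p. Without the control the market clears where 254 - 5p = 7p - 70, i.e. p* = 27 and q* = 119.
Since 21 < 27, the ceiling is binding.
At p = 21: qd = 254 - 5·21 = 149 and qs = 7·21 - 70 = 77.
Only 77 units reach the market. On the demand curve, the marginal buyer's willingness to pay at q = 77 is (254 - 77)/5 = 35.4.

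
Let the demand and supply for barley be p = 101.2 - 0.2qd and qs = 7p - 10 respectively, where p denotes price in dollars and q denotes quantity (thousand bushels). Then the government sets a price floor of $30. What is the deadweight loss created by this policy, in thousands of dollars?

Rearranging demand gives qd = 506 - 5p. Equilibrium: 506 - 5p = 7p - 10, so 516 = 12p and p* = 43, q* = 291.
The floor of 30 is below the equilibrium price 43, so it is not binding; the market clears at p* = 43, q* = 291.
Since the control does not bind, no trades are prevented and deadweight loss is zero.

0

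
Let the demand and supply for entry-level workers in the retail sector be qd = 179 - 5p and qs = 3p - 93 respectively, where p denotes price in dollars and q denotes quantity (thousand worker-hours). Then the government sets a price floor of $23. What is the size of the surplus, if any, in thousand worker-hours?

0

In a free market, 179 - 5p = 3p - 93 gives the equilibrium p* = 34, q* = 9.
The floor of 23 is below the equilibrium price 34, so it is not binding; the market clears at p* = 34, q* = 9.
Since the control does not bind, there is no surplus.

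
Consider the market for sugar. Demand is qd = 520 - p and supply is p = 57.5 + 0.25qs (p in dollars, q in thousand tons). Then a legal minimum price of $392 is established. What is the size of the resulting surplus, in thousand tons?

1210

Rearranging supply gives qs = 4p - 230. Equilibrium: 520 - p = 4p - 230, so 750 = 5p and p* = 150, q* = 370.
Because the floor (392) lies above the market-clearing price, it is binding.
At p = 392: qd = 520 - 392 = 128 and qs = 4·392 - 230 = 1338.
Surplus = qs - qd = 1338 - 128 = 1210.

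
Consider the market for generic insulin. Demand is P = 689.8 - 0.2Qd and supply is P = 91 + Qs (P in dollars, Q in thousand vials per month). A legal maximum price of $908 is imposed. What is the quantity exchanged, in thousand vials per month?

Rearranging demand gives Qd = 3449 - 5P; rearranging supply gives Qs = P - 91. Setting quantity demanded equal to quantity supplied, 3449 - 5P = P - 91, gives P* = 590 and Q* = 499.
The ceiling of 908 is above the equilibrium price 590, so it is not binding; the market clears at P* = 590, Q* = 499.

499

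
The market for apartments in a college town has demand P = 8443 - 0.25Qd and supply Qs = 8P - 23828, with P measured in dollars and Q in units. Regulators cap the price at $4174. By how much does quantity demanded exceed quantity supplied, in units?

Rearranging demand gives Qd = 33772 - 4P. Without the control the market clears where 33772 - 4P = 8P - 23828, i.e. P* = 4800 and Q* = 14572.
Because the ceiling (4174) lies below the market-clearing price, it is binding.
At P = 4174: Qd = 33772 - 4·4174 = 17076 and Qs = 8·4174 - 23828 = 9564.
Shortage = Qd - Qs = 17076 - 9564 = 7512.

7512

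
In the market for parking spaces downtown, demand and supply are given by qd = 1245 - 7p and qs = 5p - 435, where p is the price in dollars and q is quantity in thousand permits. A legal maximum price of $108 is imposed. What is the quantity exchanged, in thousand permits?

105

In a free market, 1245 - 7p = 5p - 435 gives the equilibrium p* = 140, q* = 265.
Since 108 < 140, the ceiling is binding.
At p = 108: qd = 1245 - 7·108 = 489 and qs = 5·108 - 435 = 105.
The quantity actually transacted is the short side, supply: 105.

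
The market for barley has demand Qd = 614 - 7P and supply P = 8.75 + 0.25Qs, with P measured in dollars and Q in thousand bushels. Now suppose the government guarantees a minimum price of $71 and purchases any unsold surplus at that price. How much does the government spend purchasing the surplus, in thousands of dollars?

Rearranging supply gives Qs = 4P - 35. Without the control the market clears where 614 - 7P = 4P - 35, i.e. P* = 59 and Q* = 201.
Because the floor (71) lies above the market-clearing price, it is binding.
At P = 71: Qd = 614 - 7·71 = 117 and Qs = 4·71 - 35 = 249.
Surplus = Qs - Qd = 132.
Government expenditure = surplus × support price = 132 × 71 = 9372.

9372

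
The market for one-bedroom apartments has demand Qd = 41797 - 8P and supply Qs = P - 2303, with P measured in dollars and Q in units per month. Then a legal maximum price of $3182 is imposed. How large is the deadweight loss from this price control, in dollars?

Equilibrium: 41797 - 8P = P - 2303, so 44100 = 9P and P* = 4900, Q* = 2597.
Since 3182 < 4900, the ceiling is binding.
At P = 3182: Qd = 41797 - 8·3182 = 16341 and Qs = 3182 - 2303 = 879.
Quantity traded falls to 879. At Q = 879 the demand price is (41797 - 879)/8 = 5114.75 and the supply price is 2303 + 879 = 3182.
Deadweight loss = ½ · (5114.75 - 3182) · (2597 - 879) = ½ · 1932.75 · 1718 = 1660232.25.

1660232.25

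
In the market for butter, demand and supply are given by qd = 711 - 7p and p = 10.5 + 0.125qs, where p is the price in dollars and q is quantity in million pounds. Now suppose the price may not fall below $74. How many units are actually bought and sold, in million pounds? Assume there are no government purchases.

193

Rearranging supply gives qs = 8p - 84. Equilibrium: 711 - 7p = 8p - 84, so 795 = 15p and p* = 53, q* = 340.
Because the floor (74) lies above the market-clearing price, it is binding.
At p = 74: qd = 711 - 7·74 = 193 and qs = 8·74 - 84 = 508.
The quantity actually transacted is the short side, demand: 193.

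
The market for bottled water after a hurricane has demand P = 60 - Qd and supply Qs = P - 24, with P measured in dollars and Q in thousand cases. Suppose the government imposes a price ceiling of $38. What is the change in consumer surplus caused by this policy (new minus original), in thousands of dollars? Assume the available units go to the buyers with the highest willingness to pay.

48

Rearranging demand gives Qd = 60 - P. Without the control the market clears where 60 - P = P - 24, i.e. P* = 42 and Q* = 18.
Because the ceiling (38) lies below the market-clearing price, it is binding.
At P = 38: Qd = 60 - 38 = 22 and Qs = 38 - 24 = 14.
Consumer surplus without the control is ½ · (60 - 42) · 18 = 162.
With the ceiling, 14 units are sold at 38 (assume they go to the highest-value buyers). The demand price at Q = 14 is 46, so CS = ½ · [(60 - 38) + (46 - 38)] · 14 = 210.
Change in consumer surplus = 210 - 162 = 48.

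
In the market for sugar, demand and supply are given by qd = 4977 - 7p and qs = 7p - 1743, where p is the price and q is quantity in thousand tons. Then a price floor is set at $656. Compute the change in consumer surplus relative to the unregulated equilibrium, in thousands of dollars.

Setting quantity demanded equal to quantity supplied, 4977 - 7p = 7p - 1743, gives p* = 480 and q* = 1617.
The floor of 656 is above the equilibrium price 480, so it binds.
At p = 656: qd = 4977 - 7·656 = 385 and qs = 7·656 - 1743 = 2849.
Consumer surplus without the control is ½ · (711 - 480) · 1617 = 186763.5.
With the floor, consumers buy 385 units at 656, so CS = ½ · (711 - 656) · 385 = 10587.5.
Change in consumer surplus = 10587.5 - 186763.5 = -176176.

-176176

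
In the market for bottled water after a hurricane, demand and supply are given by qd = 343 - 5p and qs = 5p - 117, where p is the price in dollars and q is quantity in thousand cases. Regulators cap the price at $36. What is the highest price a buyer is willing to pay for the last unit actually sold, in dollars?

Setting quantity demanded equal to quantity supplied, 343 - 5p = 5p - 117, gives p* = 46 and q* = 113.
Because the ceiling (36) lies below the market-clearing price, it is binding.
At p = 36: qd = 343 - 5·36 = 163 and qs = 5·36 - 117 = 63.
Only 63 units reach the market. On the demand curve, the marginal buyer's willingness to pay at q = 63 is (343 - 63)/5 = 56.

56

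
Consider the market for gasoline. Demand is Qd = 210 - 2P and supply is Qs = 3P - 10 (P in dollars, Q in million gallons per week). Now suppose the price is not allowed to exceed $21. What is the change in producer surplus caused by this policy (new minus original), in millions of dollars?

-2012.5

Equilibrium: 210 - 2P = 3P - 10, so 220 = 5P and P* = 44, Q* = 122.
Since 21 < 44, the ceiling is binding.
At P = 21: Qd = 210 - 2·21 = 168 and Qs = 3·21 - 10 = 53.
Producer surplus without the control is ½ · (44 - 10/3) · 122 = 7442/3.
With the ceiling, producers sell 53 units at 21, so PS = ½ · (21 - 10/3) · 53 = 2809/6.
Change in producer surplus = 2809/6 - 7442/3 = -2012.5.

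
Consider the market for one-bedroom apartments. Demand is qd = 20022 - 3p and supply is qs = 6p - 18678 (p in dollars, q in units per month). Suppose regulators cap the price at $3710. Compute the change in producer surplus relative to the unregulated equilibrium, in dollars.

-3157680

In a free market, 20022 - 3p = 6p - 18678 gives the equilibrium p* = 4300, q* = 7122.
The ceiling of 3710 is below the equilibrium price 4300, so it binds.
At p = 3710: qd = 20022 - 3·3710 = 8892 and qs = 6·3710 - 18678 = 3582.
Producer surplus without the control is ½ · (4300 - 3113) · 7122 = 4226907.
With the ceiling, producers sell 3582 units at 3710, so PS = ½ · (3710 - 3113) · 3582 = 1069227.
Change in producer surplus = 1069227 - 4226907 = -3157680.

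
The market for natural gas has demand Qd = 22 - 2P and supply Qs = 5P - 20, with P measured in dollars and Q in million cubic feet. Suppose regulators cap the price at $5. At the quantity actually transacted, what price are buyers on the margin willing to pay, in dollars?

Without the control the market clears where 22 - 2P = 5P - 20, i.e. P* = 6 and Q* = 10.
Since 5 < 6, the ceiling is binding.
At P = 5: Qd = 22 - 2·5 = 12 and Qs = 5·5 - 20 = 5.
Only 5 units reach the market. On the demand curve, the marginal buyer's willingness to pay at Q = 5 is (22 - 5)/2 = 8.5.

8.5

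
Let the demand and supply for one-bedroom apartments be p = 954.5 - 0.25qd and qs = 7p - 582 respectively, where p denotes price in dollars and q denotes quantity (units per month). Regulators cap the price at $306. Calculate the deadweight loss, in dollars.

85046.5

Rearranging demand gives qd = 3818 - 4p. Equilibrium: 3818 - 4p = 7p - 582, so 4400 = 11p and p* = 400, q* = 2218.
Because the ceiling (306) lies below the market-clearing price, it is binding.
At p = 306: qd = 3818 - 4·306 = 2594 and qs = 7·306 - 582 = 1560.
Quantity traded falls to 1560. At q = 1560 the demand price is (3818 - 1560)/4 = 564.5 and the supply price is (582 + 1560)/7 = 306.
Deadweight loss = ½ · (564.5 - 306) · (2218 - 1560) = ½ · 258.5 · 658 = 85046.5.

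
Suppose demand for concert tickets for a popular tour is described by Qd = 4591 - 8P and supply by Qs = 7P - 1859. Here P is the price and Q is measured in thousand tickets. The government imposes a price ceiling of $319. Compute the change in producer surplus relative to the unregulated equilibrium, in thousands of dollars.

-84637.5

In a free market, 4591 - 8P = 7P - 1859 gives the equilibrium P* = 430, Q* = 1151.
The ceiling of 319 is below the equilibrium price 430, so it binds.
At P = 319: Qd = 4591 - 8·319 = 2039 and Qs = 7·319 - 1859 = 374.
Producer surplus without the control is ½ · (430 - 1859/7) · 1151 = 1324801/14.
With the ceiling, producers sell 374 units at 319, so PS = ½ · (319 - 1859/7) · 374 = 69938/7.
Change in producer surplus = 69938/7 - 1324801/14 = -84637.5.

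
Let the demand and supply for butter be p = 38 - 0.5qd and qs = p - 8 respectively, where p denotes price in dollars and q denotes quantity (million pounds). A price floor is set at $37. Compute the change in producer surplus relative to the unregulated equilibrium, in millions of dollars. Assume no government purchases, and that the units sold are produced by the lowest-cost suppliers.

Rearranging demand gives qd = 76 - 2p. Equilibrium: 76 - 2p = p - 8, so 84 = 3p and p* = 28, q* = 20.
The floor of 37 is above the equilibrium price 28, so it binds.
At p = 37: qd = 76 - 2·37 = 2 and qs = 37 - 8 = 29.
Producer surplus without the control is ½ · (28 - 8) · 20 = 200.
With the floor, 2 units are sold at 37. The supply price at q = 2 is 10, so PS = ½ · [(37 - 8) + (37 - 10)] · 2 = 56.
Change in producer surplus = 56 - 200 = -144.

-144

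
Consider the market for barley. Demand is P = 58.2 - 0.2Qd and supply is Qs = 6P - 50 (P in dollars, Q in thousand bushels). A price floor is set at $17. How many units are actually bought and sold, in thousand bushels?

136

Rearranging demand gives Qd = 291 - 5P. Setting quantity demanded equal to quantity supplied, 291 - 5P = 6P - 50, gives P* = 31 and Q* = 136.
The floor of 17 is below the equilibrium price 31, so it is not binding; the market clears at P* = 31, Q* = 136.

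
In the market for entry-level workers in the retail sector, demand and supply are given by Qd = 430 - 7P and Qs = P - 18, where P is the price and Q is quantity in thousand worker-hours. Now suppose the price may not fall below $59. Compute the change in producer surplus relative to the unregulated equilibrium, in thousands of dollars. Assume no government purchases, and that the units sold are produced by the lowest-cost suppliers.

In a free market, 430 - 7P = P - 18 gives the equilibrium P* = 56, Q* = 38.
The floor of 59 is above the equilibrium price 56, so it binds.
At P = 59: Qd = 430 - 7·59 = 17 and Qs = 59 - 18 = 41.
Producer surplus without the control is ½ · (56 - 18) · 38 = 722.
With the floor, 17 units are sold at 59. The supply price at Q = 17 is 35, so PS = ½ · [(59 - 18) + (59 - 35)] · 17 = 552.5.
Change in producer surplus = 552.5 - 722 = -169.5.

-169.5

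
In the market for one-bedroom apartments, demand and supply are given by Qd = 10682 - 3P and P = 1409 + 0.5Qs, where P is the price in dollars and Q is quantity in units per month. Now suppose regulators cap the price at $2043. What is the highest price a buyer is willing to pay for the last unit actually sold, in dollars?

Rearranging supply gives Qs = 2P - 2818. Setting quantity demanded equal to quantity supplied, 10682 - 3P = 2P - 2818, gives P* = 2700 and Q* = 2582.
The ceiling of 2043 is below the equilibrium price 2700, so it binds.
At P = 2043: Qd = 10682 - 3·2043 = 4553 and Qs = 2·2043 - 2818 = 1268.
Only 1268 units reach the market. On the demand curve, the marginal buyer's willingness to pay at Q = 1268 is (10682 - 1268)/3 = 3138.

3138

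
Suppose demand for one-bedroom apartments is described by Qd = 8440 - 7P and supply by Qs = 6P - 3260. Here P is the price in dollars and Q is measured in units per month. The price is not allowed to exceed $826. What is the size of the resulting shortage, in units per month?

962

Equilibrium: 8440 - 7P = 6P - 3260, so 11700 = 13P and P* = 900, Q* = 2140.
The ceiling of 826 is below the equilibrium price 900, so it binds.
At P = 826: Qd = 8440 - 7·826 = 2658 and Qs = 6·826 - 3260 = 1696.
Shortage = Qd - Qs = 2658 - 1696 = 962.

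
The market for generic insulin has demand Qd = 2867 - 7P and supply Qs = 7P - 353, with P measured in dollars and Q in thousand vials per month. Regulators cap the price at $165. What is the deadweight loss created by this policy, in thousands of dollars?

29575

Equilibrium: 2867 - 7P = 7P - 353, so 3220 = 14P and P* = 230, Q* = 1257.
Because the ceiling (165) lies below the market-clearing price, it is binding.
At P = 165: Qd = 2867 - 7·165 = 1712 and Qs = 7·165 - 353 = 802.
Quantity traded falls to 802. At Q = 802 the demand price is (2867 - 802)/7 = 295 and the supply price is (353 + 802)/7 = 165.
Deadweight loss = ½ · (295 - 165) · (1257 - 802) = ½ · 130 · 455 = 29575.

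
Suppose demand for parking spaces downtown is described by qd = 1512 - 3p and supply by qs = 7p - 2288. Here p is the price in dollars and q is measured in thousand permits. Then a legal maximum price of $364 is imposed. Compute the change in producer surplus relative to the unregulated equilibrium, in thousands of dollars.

-5056

Without the control the market clears where 1512 - 3p = 7p - 2288, i.e. p* = 380 and q* = 372.
Because the ceiling (364) lies below the market-clearing price, it is binding.
At p = 364: qd = 1512 - 3·364 = 420 and qs = 7·364 - 2288 = 260.
Producer surplus without the control is ½ · (380 - 2288/7) · 372 = 69192/7.
With the ceiling, producers sell 260 units at 364, so PS = ½ · (364 - 2288/7) · 260 = 33800/7.
Change in producer surplus = 33800/7 - 69192/7 = -5056.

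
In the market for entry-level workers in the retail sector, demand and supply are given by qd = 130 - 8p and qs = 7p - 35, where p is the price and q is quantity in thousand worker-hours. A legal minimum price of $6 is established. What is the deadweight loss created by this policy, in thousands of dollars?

0

Setting quantity demanded equal to quantity supplied, 130 - 8p = 7p - 35, gives p* = 11 and q* = 42.
Since 6 is below p* = 11, the floor does not bind and the free-market outcome prevails.
Since the control does not bind, no trades are prevented and deadweight loss is zero.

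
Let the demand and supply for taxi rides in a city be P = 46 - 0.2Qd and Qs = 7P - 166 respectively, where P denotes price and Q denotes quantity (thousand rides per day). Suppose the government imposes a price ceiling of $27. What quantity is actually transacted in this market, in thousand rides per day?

Rearranging demand gives Qd = 230 - 5P. In a free market, 230 - 5P = 7P - 166 gives the equilibrium P* = 33, Q* = 65.
Because the ceiling (27) lies below the market-clearing price, it is binding.
At P = 27: Qd = 230 - 5·27 = 95 and Qs = 7·27 - 166 = 23.
The quantity actually transacted is the short side, supply: 23.

23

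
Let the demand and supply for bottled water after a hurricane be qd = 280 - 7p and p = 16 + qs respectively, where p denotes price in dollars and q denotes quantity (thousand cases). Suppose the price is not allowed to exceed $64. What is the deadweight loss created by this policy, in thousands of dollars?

Rearranging supply gives qs = p - 16. Equilibrium: 280 - 7p = p - 16, so 296 = 8p and p* = 37, q* = 21.
Since 64 is above p* = 37, the ceiling does not bind and the free-market outcome prevails.
Since the control does not bind, no trades are prevented and deadweight loss is zero.

0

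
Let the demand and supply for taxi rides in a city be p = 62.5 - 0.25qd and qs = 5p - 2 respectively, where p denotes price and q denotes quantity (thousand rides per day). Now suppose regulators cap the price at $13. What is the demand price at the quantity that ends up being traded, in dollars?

Rearranging demand gives qd = 250 - 4p. In a free market, 250 - 4p = 5p - 2 gives the equilibrium p* = 28, q* = 138.
Since 13 < 28, the ceiling is binding.
At p = 13: qd = 250 - 4·13 = 198 and qs = 5·13 - 2 = 63.
Only 63 units reach the market. On the demand curve, the marginal buyer's willingness to pay at q = 63 is (250 - 63)/4 = 46.75.

46.75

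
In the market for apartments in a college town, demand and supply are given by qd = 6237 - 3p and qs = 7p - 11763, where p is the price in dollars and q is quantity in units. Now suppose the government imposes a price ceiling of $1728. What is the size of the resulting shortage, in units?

Without the control the market clears where 6237 - 3p = 7p - 11763, i.e. p* = 1800 and q* = 837.
Since 1728 < 1800, the ceiling is binding.
At p = 1728: qd = 6237 - 3·1728 = 1053 and qs = 7·1728 - 11763 = 333.
Shortage = qd - qs = 1053 - 333 = 720.

720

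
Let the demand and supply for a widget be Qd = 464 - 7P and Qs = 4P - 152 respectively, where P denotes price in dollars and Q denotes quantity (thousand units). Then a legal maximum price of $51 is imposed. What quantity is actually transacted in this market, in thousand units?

In a free market, 464 - 7P = 4P - 152 gives the equilibrium P* = 56, Q* = 72.
The ceiling of 51 is below the equilibrium price 56, so it binds.
At P = 51: Qd = 464 - 7·51 = 107 and Qs = 4·51 - 152 = 52.
The quantity actually transacted is the short side, supply: 52.

52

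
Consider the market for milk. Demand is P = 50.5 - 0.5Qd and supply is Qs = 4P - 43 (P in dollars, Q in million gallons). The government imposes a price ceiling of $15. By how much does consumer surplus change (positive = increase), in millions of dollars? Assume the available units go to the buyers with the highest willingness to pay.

Rearranging demand gives Qd = 101 - 2P. In a free market, 101 - 2P = 4P - 43 gives the equilibrium P* = 24, Q* = 53.
The ceiling of 15 is below the equilibrium price 24, so it binds.
At P = 15: Qd = 101 - 2·15 = 71 and Qs = 4·15 - 43 = 17.
Consumer surplus without the control is ½ · (50.5 - 24) · 53 = 702.25.
With the ceiling, 17 units are sold at 15 (assume they go to the highest-value buyers). The demand price at Q = 17 is 42, so CS = ½ · [(50.5 - 15) + (42 - 15)] · 17 = 531.25.
Change in consumer surplus = 531.25 - 702.25 = -171.

-171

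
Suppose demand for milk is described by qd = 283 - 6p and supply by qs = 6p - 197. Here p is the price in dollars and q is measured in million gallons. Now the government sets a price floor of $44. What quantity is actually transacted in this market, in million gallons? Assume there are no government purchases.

Equilibrium: 283 - 6p = 6p - 197, so 480 = 12p and p* = 40, q* = 43.
The floor of 44 is above the equilibrium price 40, so it binds.
At p = 44: qd = 283 - 6·44 = 19 and qs = 6·44 - 197 = 67.
The quantity actually transacted is the short side, demand: 19.

19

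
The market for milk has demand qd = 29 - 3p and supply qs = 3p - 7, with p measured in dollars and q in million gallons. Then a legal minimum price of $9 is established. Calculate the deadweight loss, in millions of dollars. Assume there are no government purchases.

Setting quantity demanded equal to quantity supplied, 29 - 3p = 3p - 7, gives p* = 6 and q* = 11.
Because the floor (9) lies above the market-clearing price, it is binding.
At p = 9: qd = 29 - 3·9 = 2 and qs = 3·9 - 7 = 20.
Quantity traded falls to 2. At q = 2 the demand price is (29 - 2)/3 = 9 and the supply price is (7 + 2)/3 = 3.
Deadweight loss = ½ · (9 - 3) · (11 - 2) = ½ · 6 · 9 = 27.

27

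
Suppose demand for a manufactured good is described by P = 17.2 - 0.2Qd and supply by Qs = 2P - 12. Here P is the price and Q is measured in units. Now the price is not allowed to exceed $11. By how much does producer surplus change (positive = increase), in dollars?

-39

Rearranging demand gives Qd = 86 - 5P. Without the control the market clears where 86 - 5P = 2P - 12, i.e. P* = 14 and Q* = 16.
The ceiling of 11 is below the equilibrium price 14, so it binds.
At P = 11: Qd = 86 - 5·11 = 31 and Qs = 2·11 - 12 = 10.
Producer surplus without the control is ½ · (14 - 6) · 16 = 64.
With the ceiling, producers sell 10 units at 11, so PS = ½ · (11 - 6) · 10 = 25.
Change in producer surplus = 25 - 64 = -39.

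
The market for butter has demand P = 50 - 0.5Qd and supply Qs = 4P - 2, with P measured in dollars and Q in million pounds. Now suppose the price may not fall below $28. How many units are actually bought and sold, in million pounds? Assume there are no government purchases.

Rearranging demand gives Qd = 100 - 2P. Without the control the market clears where 100 - 2P = 4P - 2, i.e. P* = 17 and Q* = 66.
Since 28 > 17, the floor is binding.
At P = 28: Qd = 100 - 2·28 = 44 and Qs = 4·28 - 2 = 110.
The quantity actually transacted is the short side, demand: 44.

44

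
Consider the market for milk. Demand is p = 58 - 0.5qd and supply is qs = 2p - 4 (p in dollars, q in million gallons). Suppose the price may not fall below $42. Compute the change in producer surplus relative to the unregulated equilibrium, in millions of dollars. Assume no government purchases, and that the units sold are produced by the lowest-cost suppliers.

Rearranging demand gives qd = 116 - 2p. Equilibrium: 116 - 2p = 2p - 4, so 120 = 4p and p* = 30, q* = 56.
The floor of 42 is above the equilibrium price 30, so it binds.
At p = 42: qd = 116 - 2·42 = 32 and qs = 2·42 - 4 = 80.
Producer surplus without the control is ½ · (30 - 2) · 56 = 784.
With the floor, 32 units are sold at 42. The supply price at q = 32 is 18, so PS = ½ · [(42 - 2) + (42 - 18)] · 32 = 1024.
Change in producer surplus = 1024 - 784 = 240.

240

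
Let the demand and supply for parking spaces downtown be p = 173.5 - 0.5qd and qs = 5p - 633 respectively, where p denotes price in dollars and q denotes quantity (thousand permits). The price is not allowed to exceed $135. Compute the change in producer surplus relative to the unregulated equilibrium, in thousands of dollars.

-272.5

Rearranging demand gives qd = 347 - 2p. In a free market, 347 - 2p = 5p - 633 gives the equilibrium p* = 140, q* = 67.
Since 135 < 140, the ceiling is binding.
At p = 135: qd = 347 - 2·135 = 77 and qs = 5·135 - 633 = 42.
Producer surplus without the control is ½ · (140 - 126.6) · 67 = 448.9.
With the ceiling, producers sell 42 units at 135, so PS = ½ · (135 - 126.6) · 42 = 176.4.
Change in producer surplus = 176.4 - 448.9 = -272.5.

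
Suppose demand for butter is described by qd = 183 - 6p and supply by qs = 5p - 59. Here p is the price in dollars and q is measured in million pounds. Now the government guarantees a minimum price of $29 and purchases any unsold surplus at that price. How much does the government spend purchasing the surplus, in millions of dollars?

2233

Without the control the market clears where 183 - 6p = 5p - 59, i.e. p* = 22 and q* = 51.
Since 29 > 22, the floor is binding.
At p = 29: qd = 183 - 6·29 = 9 and qs = 5·29 - 59 = 86.
Surplus = qs - qd = 77.
Government expenditure = surplus × support price = 77 × 29 = 2233.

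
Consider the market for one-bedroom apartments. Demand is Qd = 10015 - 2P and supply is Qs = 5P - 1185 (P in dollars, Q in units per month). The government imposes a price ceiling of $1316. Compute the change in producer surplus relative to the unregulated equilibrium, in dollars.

In a free market, 10015 - 2P = 5P - 1185 gives the equilibrium P* = 1600, Q* = 6815.
Since 1316 < 1600, the ceiling is binding.
At P = 1316: Qd = 10015 - 2·1316 = 7383 and Qs = 5·1316 - 1185 = 5395.
Producer surplus without the control is ½ · (1600 - 237) · 6815 = 4644422.5.
With the ceiling, producers sell 5395 units at 1316, so PS = ½ · (1316 - 237) · 5395 = 2910602.5.
Change in producer surplus = 2910602.5 - 4644422.5 = -1733820.

-1733820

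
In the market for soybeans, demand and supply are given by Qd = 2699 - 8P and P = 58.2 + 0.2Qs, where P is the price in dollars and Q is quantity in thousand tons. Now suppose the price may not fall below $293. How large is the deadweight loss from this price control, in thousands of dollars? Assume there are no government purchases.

41277.6

Rearranging supply gives Qs = 5P - 291. Setting quantity demanded equal to quantity supplied, 2699 - 8P = 5P - 291, gives P* = 230 and Q* = 859.
Since 293 > 230, the floor is binding.
At P = 293: Qd = 2699 - 8·293 = 355 and Qs = 5·293 - 291 = 1174.
Quantity traded falls to 355. At Q = 355 the demand price is (2699 - 355)/8 = 293 and the supply price is (291 + 355)/5 = 129.2.
Deadweight loss = ½ · (293 - 129.2) · (859 - 355) = ½ · 163.8 · 504 = 41277.6.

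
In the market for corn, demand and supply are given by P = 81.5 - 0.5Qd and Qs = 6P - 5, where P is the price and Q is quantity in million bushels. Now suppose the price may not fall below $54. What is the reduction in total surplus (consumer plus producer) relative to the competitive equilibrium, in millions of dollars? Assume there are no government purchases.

Rearranging demand gives Qd = 163 - 2P. Setting quantity demanded equal to quantity supplied, 163 - 2P = 6P - 5, gives P* = 21 and Q* = 121.
Since 54 > 21, the floor is binding.
At P = 54: Qd = 163 - 2·54 = 55 and Qs = 6·54 - 5 = 319.
Quantity traded falls to 55. At Q = 55 the demand price is (163 - 55)/2 = 54 and the supply price is (5 + 55)/6 = 10.
Deadweight loss = ½ · (54 - 10) · (121 - 55) = ½ · 44 · 66 = 1452.

1452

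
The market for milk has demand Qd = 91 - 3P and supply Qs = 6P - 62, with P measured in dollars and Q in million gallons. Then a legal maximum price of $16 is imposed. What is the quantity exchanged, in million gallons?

Without the control the market clears where 91 - 3P = 6P - 62, i.e. P* = 17 and Q* = 40.
The ceiling of 16 is below the equilibrium price 17, so it binds.
At P = 16: Qd = 91 - 3·16 = 43 and Qs = 6·16 - 62 = 34.
The quantity actually transacted is the short side, supply: 34.

34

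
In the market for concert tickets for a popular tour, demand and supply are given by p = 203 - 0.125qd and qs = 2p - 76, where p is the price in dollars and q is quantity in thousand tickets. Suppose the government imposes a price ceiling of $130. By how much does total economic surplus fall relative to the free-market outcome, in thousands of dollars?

2000

Rearranging demand gives qd = 1624 - 8p. Equilibrium: 1624 - 8p = 2p - 76, so 1700 = 10p and p* = 170, q* = 264.
The ceiling of 130 is below the equilibrium price 170, so it binds.
At p = 130: qd = 1624 - 8·130 = 584 and qs = 2·130 - 76 = 184.
Quantity traded falls to 184. At q = 184 the demand price is (1624 - 184)/8 = 180 and the supply price is (76 + 184)/2 = 130.
Deadweight loss = ½ · (180 - 130) · (264 - 184) = ½ · 50 · 80 = 2000.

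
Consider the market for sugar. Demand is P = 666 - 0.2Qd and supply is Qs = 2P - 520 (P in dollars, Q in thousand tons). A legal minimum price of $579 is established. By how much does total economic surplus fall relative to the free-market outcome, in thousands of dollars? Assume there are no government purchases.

Rearranging demand gives Qd = 3330 - 5P. In a free market, 3330 - 5P = 2P - 520 gives the equilibrium P* = 550, Q* = 580.
The floor of 579 is above the equilibrium price 550, so it binds.
At P = 579: Qd = 3330 - 5·579 = 435 and Qs = 2·579 - 520 = 638.
Quantity traded falls to 435. At Q = 435 the demand price is (3330 - 435)/5 = 579 and the supply price is (520 + 435)/2 = 477.5.
Deadweight loss = ½ · (579 - 477.5) · (580 - 435) = ½ · 101.5 · 145 = 7358.75.

7358.75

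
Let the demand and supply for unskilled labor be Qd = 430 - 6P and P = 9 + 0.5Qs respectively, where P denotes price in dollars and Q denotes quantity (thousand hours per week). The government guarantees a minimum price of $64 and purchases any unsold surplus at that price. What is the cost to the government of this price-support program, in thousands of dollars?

4096

Rearranging supply gives Qs = 2P - 18. In a free market, 430 - 6P = 2P - 18 gives the equilibrium P* = 56, Q* = 94.
The floor of 64 is above the equilibrium price 56, so it binds.
At P = 64: Qd = 430 - 6·64 = 46 and Qs = 2·64 - 18 = 110.
Surplus = Qs - Qd = 64.
Government expenditure = surplus × support price = 64 × 64 = 4096.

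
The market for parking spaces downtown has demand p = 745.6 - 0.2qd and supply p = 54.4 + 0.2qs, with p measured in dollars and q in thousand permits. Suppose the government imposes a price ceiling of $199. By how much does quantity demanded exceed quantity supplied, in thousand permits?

2010

Rearranging demand gives qd = 3728 - 5p; rearranging supply gives qs = 5p - 272. Equilibrium: 3728 - 5p = 5p - 272, so 4000 = 10p and p* = 400, q* = 1728.
The ceiling of 199 is below the equilibrium price 400, so it binds.
At p = 199: qd = 3728 - 5·199 = 2733 and qs = 5·199 - 272 = 723.
Shortage = qd - qs = 2733 - 723 = 2010.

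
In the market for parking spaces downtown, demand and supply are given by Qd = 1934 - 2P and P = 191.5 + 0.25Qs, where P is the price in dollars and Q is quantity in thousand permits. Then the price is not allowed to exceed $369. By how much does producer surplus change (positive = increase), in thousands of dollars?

-70632

Rearranging supply gives Qs = 4P - 766. Equilibrium: 1934 - 2P = 4P - 766, so 2700 = 6P and P* = 450, Q* = 1034.
Since 369 < 450, the ceiling is binding.
At P = 369: Qd = 1934 - 2·369 = 1196 and Qs = 4·369 - 766 = 710.
Producer surplus without the control is ½ · (450 - 191.5) · 1034 = 133644.5.
With the ceiling, producers sell 710 units at 369, so PS = ½ · (369 - 191.5) · 710 = 63012.5.
Change in producer surplus = 63012.5 - 133644.5 = -70632.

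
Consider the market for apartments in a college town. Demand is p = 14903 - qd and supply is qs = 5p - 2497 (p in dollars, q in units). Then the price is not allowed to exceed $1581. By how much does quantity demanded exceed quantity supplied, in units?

7914

Rearranging demand gives qd = 14903 - p. In a free market, 14903 - p = 5p - 2497 gives the equilibrium p* = 2900, q* = 12003.
The ceiling of 1581 is below the equilibrium price 2900, so it binds.
At p = 1581: qd = 14903 - 1581 = 13322 and qs = 5·1581 - 2497 = 5408.
Shortage = qd - qs = 13322 - 5408 = 7914.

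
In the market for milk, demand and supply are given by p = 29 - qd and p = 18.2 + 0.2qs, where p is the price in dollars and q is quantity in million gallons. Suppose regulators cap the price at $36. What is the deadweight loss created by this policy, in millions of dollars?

Rearranging demand gives qd = 29 - p; rearranging supply gives qs = 5p - 91. Equilibrium: 29 - p = 5p - 91, so 120 = 6p and p* = 20, q* = 9.
The ceiling of 36 is above the equilibrium price 20, so it is not binding; the market clears at p* = 20, q* = 9.
Since the control does not bind, no trades are prevented and deadweight loss is zero.

0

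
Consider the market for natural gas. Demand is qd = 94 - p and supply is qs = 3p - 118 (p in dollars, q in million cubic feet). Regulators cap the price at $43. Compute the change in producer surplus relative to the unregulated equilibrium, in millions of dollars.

In a free market, 94 - p = 3p - 118 gives the equilibrium p* = 53, q* = 41.
Because the ceiling (43) lies below the market-clearing price, it is binding.
At p = 43: qd = 94 - 43 = 51 and qs = 3·43 - 118 = 11.
Producer surplus without the control is ½ · (53 - 118/3) · 41 = 1681/6.
With the ceiling, producers sell 11 units at 43, so PS = ½ · (43 - 118/3) · 11 = 121/6.
Change in producer surplus = 121/6 - 1681/6 = -260.

-260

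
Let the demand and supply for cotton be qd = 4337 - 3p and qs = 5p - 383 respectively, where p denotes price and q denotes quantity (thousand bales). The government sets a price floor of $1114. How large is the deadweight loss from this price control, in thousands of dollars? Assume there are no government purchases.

658982.4

Equilibrium: 4337 - 3p = 5p - 383, so 4720 = 8p and p* = 590, q* = 2567.
Since 1114 > 590, the floor is binding.
At p = 1114: qd = 4337 - 3·1114 = 995 and qs = 5·1114 - 383 = 5187.
Quantity traded falls to 995. At q = 995 the demand price is (4337 - 995)/3 = 1114 and the supply price is (383 + 995)/5 = 275.6.
Deadweight loss = ½ · (1114 - 275.6) · (2567 - 995) = ½ · 838.4 · 1572 = 658982.4.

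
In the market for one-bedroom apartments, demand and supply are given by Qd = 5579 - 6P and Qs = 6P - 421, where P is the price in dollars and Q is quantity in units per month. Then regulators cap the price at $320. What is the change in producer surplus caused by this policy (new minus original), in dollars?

Without the control the market clears where 5579 - 6P = 6P - 421, i.e. P* = 500 and Q* = 2579.
Since 320 < 500, the ceiling is binding.
At P = 320: Qd = 5579 - 6·320 = 3659 and Qs = 6·320 - 421 = 1499.
Producer surplus without the control is ½ · (500 - 421/6) · 2579 = 6651241/12.
With the ceiling, producers sell 1499 units at 320, so PS = ½ · (320 - 421/6) · 1499 = 2247001/12.
Change in producer surplus = 2247001/12 - 6651241/12 = -367020.

-367020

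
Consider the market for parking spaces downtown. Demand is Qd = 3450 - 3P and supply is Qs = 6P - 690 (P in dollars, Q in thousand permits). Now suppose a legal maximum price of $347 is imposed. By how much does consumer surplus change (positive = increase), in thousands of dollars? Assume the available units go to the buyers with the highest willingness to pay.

Setting quantity demanded equal to quantity supplied, 3450 - 3P = 6P - 690, gives P* = 460 and Q* = 2070.
Since 347 < 460, the ceiling is binding.
At P = 347: Qd = 3450 - 3·347 = 2409 and Qs = 6·347 - 690 = 1392.
Consumer surplus without the control is ½ · (1150 - 460) · 2070 = 714150.
With the ceiling, 1392 units are sold at 347 (assume they go to the highest-value buyers). The demand price at Q = 1392 is 686, so CS = ½ · [(1150 - 347) + (686 - 347)] · 1392 = 794832.
Change in consumer surplus = 794832 - 714150 = 80682.

80682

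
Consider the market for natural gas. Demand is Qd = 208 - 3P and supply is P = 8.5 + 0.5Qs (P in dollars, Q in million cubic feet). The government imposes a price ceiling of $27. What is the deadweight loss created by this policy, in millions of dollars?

540

Rearranging supply gives Qs = 2P - 17. Without the control the market clears where 208 - 3P = 2P - 17, i.e. P* = 45 and Q* = 73.
The ceiling of 27 is below the equilibrium price 45, so it binds.
At P = 27: Qd = 208 - 3·27 = 127 and Qs = 2·27 - 17 = 37.
Quantity traded falls to 37. At Q = 37 the demand price is (208 - 37)/3 = 57 and the supply price is (17 + 37)/2 = 27.
Deadweight loss = ½ · (57 - 27) · (73 - 37) = ½ · 30 · 36 = 540.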